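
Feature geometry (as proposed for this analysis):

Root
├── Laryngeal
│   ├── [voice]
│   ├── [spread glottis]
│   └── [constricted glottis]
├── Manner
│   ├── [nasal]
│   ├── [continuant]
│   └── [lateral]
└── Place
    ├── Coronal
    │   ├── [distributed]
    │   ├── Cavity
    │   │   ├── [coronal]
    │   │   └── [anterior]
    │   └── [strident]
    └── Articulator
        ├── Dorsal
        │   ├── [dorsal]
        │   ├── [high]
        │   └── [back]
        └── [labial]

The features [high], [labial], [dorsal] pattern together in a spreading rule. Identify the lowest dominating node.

[high]: Root ▹ Place ▹ Articulator ▹ Dorsal ▹ [high].
[labial] lies under Articulator (below Place).
[dorsal] lies under Dorsal (below Place).
These paths first converge at Articulator; no daughter of Articulator dominates all 3 features, so Articulator is the minimal constituent.

Articulator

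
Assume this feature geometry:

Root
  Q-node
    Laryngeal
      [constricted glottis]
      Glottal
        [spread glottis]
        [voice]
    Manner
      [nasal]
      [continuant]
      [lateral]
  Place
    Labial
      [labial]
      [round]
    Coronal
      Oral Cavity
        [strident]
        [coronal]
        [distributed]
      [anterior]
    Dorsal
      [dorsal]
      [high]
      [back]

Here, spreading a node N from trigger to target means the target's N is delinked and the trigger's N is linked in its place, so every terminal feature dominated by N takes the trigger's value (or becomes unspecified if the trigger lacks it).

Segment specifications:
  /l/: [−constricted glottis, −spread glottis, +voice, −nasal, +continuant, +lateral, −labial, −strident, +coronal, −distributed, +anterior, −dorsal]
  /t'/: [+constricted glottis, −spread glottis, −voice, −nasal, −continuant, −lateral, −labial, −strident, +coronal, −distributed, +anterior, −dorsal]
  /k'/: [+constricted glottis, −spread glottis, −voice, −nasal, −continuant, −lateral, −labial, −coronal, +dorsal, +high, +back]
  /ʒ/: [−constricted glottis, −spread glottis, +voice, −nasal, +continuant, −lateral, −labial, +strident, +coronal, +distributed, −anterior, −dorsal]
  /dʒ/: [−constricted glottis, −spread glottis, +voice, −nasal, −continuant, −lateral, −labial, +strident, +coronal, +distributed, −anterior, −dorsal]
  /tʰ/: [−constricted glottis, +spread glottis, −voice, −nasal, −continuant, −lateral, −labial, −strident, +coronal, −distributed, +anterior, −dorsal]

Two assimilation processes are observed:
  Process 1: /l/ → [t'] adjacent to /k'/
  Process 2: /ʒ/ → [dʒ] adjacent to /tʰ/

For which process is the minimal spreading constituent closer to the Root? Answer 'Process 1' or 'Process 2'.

In Process 1, [voice], [constricted glottis], [continuant], [lateral] change, so the minimal spreading node is Q-node at depth 1.
In Process 2, [continuant] changes, so the minimal spreading node is [continuant] at depth 3.
Depth 1 < depth 3; Process 1 involves the structurally higher constituent Q-node.

Process 1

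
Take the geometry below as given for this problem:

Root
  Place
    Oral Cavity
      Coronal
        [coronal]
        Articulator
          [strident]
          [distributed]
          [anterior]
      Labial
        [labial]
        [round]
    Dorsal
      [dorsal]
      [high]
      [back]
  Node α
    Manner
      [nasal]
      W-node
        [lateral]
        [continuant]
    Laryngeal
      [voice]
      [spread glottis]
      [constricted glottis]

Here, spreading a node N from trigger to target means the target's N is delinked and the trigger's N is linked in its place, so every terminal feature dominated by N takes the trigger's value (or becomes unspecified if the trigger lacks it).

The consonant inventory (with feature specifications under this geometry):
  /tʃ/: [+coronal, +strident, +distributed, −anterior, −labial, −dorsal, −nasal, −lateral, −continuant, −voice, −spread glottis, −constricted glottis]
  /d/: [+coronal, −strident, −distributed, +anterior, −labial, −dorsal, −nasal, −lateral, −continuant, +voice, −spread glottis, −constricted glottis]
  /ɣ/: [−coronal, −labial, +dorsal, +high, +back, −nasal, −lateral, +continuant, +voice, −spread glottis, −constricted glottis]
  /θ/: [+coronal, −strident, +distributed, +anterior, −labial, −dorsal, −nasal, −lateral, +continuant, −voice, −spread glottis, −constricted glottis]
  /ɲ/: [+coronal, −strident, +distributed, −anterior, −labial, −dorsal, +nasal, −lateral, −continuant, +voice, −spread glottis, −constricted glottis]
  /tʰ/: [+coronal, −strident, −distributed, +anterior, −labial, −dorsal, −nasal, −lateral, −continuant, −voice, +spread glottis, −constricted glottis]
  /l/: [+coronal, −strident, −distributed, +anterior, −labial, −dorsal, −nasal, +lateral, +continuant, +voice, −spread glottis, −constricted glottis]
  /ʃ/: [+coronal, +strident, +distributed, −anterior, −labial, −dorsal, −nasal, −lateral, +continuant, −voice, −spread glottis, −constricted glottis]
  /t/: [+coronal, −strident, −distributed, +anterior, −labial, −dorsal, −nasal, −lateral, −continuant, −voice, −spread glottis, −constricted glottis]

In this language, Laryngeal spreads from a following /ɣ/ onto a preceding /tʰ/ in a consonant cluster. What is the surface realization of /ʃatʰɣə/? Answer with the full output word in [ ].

[ʃadɣə]

Terminals under Laryngeal in this geometry: [voice], [spread glottis], [constricted glottis].
Spreading Laryngeal from /ɣ/ onto /tʰ/ replaces those values with /ɣ/'s: [+voice], [−spread glottis], [−constricted glottis]. Features outside Laryngeal ([coronal], [strident], [distributed], …) stay as in /tʰ/.
This feature bundle is that of [d], so /ʃatʰɣə/ surfaces as [ʃadɣə].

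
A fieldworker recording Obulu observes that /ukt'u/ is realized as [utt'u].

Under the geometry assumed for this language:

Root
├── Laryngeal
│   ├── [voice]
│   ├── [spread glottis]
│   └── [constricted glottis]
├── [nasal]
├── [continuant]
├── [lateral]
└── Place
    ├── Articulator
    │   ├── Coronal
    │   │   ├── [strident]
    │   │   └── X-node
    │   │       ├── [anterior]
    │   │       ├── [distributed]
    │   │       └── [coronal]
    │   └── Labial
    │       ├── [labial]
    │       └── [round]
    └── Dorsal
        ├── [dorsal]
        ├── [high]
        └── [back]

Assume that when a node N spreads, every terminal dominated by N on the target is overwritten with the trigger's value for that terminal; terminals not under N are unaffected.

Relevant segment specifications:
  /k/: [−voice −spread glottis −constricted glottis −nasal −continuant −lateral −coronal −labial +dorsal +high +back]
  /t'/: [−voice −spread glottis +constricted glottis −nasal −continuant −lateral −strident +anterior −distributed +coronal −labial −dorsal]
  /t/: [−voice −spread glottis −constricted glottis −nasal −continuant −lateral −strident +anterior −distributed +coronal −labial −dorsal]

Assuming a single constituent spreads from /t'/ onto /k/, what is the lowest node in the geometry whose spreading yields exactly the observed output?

Feature comparison: [coronal], [anterior], [distributed], [strident], [dorsal], [high], [back] differ between /k/ and [t]; the remaining terminals match.
In this geometry the lowest node dominating all of them is Place: every daughter of Place dominates only a proper subset, so no lower node suffices.
If Place spreads, every terminal under it takes /t'/'s value, producing [t] as observed.
Since [constricted glottis] is preserved even though /t'/ disagrees there, no node above Place spread.

Place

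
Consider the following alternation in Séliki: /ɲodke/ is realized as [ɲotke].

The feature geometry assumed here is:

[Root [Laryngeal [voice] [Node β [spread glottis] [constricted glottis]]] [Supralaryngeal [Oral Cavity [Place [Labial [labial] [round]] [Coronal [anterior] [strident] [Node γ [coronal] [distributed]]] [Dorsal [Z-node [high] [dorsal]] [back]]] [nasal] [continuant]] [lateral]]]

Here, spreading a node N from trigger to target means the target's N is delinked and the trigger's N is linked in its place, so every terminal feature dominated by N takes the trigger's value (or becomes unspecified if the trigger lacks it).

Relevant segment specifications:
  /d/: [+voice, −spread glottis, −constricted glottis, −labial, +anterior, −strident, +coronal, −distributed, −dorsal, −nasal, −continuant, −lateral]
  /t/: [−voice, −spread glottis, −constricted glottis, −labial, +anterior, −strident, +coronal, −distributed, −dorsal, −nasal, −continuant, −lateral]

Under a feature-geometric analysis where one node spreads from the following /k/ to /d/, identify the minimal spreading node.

[voice]

Feature comparison: [voice] differs between /d/ and [t]; the remaining terminals match.
With a single altered terminal, the smallest constituent that could spread is that terminal — [voice].
Features on which the two segments disagree outside [voice], such as [coronal], [dorsal], are unchanged — nothing dominating them spread, and [voice] is the minimal sufficient constituent.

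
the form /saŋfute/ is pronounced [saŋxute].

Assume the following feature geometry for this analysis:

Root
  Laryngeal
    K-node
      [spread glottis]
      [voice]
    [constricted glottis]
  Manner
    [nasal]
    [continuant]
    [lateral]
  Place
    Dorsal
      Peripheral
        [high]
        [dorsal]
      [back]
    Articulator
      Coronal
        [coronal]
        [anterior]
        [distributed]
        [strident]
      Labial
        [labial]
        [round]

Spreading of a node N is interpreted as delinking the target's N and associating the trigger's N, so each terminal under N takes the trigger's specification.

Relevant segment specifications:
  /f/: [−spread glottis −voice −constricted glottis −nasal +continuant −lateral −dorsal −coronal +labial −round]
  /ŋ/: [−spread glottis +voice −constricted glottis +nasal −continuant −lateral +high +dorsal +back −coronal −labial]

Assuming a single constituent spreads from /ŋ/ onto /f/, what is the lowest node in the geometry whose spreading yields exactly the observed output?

Place

Comparing /f/ with its surface form [x], the features that change are [labial], [round], [dorsal], [high], [back].
In this geometry the lowest node dominating all of them is Place: every daughter of Place dominates only a proper subset, so no lower node suffices.
Delinking /f/'s Place and associating /ŋ/'s Place gives precisely the feature bundle of [x].
Since [nasal], [continuant] are preserved even though /ŋ/ disagrees there, no node above Place spread.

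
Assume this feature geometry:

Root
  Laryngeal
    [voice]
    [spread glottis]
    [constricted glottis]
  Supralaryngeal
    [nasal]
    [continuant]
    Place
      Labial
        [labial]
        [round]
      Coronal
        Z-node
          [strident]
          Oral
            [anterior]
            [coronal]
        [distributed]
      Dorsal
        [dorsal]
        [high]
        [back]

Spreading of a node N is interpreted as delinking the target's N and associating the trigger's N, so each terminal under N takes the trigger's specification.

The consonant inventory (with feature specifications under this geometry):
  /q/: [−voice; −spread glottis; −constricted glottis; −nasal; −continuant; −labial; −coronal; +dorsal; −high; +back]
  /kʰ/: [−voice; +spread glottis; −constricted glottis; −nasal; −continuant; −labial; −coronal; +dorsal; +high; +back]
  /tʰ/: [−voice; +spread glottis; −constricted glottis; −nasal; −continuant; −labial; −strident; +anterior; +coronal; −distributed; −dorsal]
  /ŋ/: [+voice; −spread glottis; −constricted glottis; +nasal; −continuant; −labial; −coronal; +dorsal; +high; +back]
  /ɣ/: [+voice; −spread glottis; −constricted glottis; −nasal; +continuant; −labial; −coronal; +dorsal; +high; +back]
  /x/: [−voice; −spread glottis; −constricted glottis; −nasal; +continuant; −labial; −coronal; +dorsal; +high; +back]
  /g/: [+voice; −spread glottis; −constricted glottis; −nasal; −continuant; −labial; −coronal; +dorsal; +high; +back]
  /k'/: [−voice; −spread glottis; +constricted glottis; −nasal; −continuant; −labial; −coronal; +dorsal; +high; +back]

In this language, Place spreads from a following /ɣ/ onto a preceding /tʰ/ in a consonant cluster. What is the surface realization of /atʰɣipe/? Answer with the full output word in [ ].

The Place node dominates the terminals [labial], [round], [strident], [anterior], [coronal], [distributed], [dorsal], [high], [back].
Spreading Place from /ɣ/ onto /tʰ/ replaces those values with /ɣ/'s: [−labial], [−coronal], [+dorsal], [+high], [+back]. Features outside Place ([voice], [spread glottis], [constricted glottis], …) stay as in /tʰ/.
The resulting bundle matches /kʰ/ in the inventory; substituting it for /tʰ/ gives [akʰɣipe].

[akʰɣipe]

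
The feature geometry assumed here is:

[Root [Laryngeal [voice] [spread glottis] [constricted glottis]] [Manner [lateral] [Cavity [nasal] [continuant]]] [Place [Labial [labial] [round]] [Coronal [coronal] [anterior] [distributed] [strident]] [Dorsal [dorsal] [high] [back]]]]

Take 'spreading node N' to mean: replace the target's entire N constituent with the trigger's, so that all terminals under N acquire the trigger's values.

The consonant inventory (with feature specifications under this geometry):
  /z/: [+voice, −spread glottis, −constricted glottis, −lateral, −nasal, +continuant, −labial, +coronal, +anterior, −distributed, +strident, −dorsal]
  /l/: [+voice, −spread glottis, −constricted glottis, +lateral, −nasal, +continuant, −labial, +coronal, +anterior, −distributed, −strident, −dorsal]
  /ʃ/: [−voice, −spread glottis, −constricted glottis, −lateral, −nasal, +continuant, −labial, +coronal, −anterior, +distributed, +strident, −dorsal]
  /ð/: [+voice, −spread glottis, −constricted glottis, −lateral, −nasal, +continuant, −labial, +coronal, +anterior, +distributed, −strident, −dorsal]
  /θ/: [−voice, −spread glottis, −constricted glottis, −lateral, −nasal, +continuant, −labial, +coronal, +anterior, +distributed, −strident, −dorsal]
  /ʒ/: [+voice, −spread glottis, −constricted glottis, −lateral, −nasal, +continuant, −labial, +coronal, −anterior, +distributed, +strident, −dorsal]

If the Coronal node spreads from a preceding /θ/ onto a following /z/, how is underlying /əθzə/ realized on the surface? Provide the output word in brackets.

[əθðə]

Coronal immediately or transitively dominates [coronal], [anterior], [distributed], [strident].
After delinking /z/'s Coronal and linking /θ/'s, the affected terminals become [+coronal], [+anterior], [+distributed], [−strident]; [voice], [spread glottis], [constricted glottis], … (outside Coronal) are retained from /z/.
The resulting bundle matches /ð/ in the inventory; substituting it for /z/ gives [əθðə].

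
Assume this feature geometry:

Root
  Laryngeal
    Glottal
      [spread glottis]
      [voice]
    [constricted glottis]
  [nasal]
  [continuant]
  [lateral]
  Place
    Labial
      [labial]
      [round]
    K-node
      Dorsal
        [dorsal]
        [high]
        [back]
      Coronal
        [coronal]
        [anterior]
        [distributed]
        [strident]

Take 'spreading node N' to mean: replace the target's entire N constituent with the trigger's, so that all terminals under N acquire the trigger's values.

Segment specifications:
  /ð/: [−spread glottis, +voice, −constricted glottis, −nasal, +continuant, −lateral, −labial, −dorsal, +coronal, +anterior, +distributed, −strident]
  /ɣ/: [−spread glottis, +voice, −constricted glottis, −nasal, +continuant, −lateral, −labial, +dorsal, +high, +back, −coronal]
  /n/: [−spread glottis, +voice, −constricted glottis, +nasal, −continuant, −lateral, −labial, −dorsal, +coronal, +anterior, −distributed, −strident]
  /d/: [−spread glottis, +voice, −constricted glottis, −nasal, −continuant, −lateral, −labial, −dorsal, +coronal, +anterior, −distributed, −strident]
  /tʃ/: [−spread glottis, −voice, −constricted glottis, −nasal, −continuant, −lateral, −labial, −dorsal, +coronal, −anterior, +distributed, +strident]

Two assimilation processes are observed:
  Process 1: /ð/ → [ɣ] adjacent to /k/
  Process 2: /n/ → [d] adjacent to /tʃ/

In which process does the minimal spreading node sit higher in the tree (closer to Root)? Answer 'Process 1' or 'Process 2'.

In Process 1, [coronal], [anterior], [distributed], [strident], [dorsal], [high], [back] change, so the minimal spreading node is K-node at depth 2.
In Process 2, [nasal] changes, so the minimal spreading node is [nasal] at depth 1.
[nasal] (depth 1) sits above K-node (depth 2), making Process 2 the one with the higher spreading node.

Process 2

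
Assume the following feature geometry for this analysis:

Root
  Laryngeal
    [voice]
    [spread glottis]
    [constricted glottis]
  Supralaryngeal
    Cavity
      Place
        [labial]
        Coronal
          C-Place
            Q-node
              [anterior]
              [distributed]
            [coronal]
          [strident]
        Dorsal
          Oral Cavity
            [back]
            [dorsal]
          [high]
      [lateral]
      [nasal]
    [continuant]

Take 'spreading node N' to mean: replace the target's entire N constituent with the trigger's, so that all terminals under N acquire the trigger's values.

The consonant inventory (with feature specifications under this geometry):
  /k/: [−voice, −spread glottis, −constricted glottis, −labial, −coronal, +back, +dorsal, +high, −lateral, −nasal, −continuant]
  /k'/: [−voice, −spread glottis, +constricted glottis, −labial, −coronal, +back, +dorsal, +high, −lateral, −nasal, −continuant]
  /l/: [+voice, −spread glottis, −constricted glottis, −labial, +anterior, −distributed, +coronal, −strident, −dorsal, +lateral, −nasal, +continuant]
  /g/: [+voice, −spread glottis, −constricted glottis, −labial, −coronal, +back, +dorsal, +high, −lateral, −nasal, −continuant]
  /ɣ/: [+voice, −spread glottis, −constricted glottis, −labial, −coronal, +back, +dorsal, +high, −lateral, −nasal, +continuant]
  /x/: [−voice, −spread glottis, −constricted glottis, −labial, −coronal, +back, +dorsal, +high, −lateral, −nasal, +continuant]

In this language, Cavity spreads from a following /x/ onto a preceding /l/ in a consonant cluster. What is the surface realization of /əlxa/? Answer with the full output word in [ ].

The Cavity node dominates the terminals [labial], [anterior], [distributed], [coronal], [strident], [back], [dorsal], [high], [lateral], [nasal].
The target acquires /x/'s values for everything under Cavity — [−labial], [−coronal], [+back], [+dorsal], [+high], [−lateral], [−nasal] — while keeping its own [voice], [spread glottis], [constricted glottis], ….
This feature bundle is that of [ɣ], so /əlxa/ surfaces as [əɣxa].

[əɣxa]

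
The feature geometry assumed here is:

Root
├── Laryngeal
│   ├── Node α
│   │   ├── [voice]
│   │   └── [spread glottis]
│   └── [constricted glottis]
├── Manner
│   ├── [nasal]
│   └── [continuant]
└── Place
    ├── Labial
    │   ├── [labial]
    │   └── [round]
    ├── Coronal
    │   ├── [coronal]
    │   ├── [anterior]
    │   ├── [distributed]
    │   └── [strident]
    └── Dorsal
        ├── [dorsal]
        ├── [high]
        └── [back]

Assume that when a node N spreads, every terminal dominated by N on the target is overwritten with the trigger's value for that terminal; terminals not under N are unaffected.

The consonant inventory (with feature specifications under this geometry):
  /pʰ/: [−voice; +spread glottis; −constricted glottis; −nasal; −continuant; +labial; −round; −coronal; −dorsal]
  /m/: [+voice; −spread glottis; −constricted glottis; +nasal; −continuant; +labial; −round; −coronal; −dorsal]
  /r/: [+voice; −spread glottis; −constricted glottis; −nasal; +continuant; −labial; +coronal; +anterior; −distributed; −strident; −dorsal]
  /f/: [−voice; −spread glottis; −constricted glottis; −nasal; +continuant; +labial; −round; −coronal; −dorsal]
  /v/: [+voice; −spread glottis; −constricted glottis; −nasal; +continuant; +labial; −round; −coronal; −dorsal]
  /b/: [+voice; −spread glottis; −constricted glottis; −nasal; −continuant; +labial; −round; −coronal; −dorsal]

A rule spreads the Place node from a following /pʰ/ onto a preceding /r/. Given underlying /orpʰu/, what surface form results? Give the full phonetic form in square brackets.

Place immediately or transitively dominates [labial], [round], [coronal], [anterior], [distributed], [strident], [dorsal], [high], [back].
After delinking /r/'s Place and linking /pʰ/'s, the affected terminals become [+labial], [−round], [−coronal], [−dorsal]; [voice], [spread glottis], [constricted glottis], … (outside Place) are retained from /r/.
This feature bundle is that of [v], so /orpʰu/ surfaces as [ovpʰu].

[ovpʰu]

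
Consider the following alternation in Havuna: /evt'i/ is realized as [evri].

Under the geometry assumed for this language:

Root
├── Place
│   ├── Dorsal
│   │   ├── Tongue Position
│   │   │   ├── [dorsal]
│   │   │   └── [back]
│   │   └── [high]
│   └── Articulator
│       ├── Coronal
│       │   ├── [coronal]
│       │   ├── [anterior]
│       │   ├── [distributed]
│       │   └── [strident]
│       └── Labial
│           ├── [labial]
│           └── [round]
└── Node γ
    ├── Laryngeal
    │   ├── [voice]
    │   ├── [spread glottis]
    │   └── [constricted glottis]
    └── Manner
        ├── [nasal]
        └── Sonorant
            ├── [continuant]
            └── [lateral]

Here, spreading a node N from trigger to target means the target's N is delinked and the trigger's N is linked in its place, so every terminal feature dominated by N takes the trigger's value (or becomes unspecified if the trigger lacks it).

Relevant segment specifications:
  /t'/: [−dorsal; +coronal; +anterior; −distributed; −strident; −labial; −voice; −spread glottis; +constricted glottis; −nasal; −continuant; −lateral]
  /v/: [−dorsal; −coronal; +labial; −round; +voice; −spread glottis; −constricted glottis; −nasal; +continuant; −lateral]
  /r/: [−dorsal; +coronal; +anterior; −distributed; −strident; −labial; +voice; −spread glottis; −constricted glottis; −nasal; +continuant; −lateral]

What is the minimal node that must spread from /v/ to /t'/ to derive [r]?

Node γ

The alternation /t'/ → [r] changes [voice], [constricted glottis], [continuant] and nothing else.
These terminals are all dominated by Node γ, and no proper subconstituent of Node γ covers them all; Node γ is their lowest common ancestor.
Delinking /t'/'s Node γ and associating /v/'s Node γ gives precisely the feature bundle of [r].
[coronal], [labial] — on which /v/ differs from /t'/ — are unchanged, so Root cannot have spread; the constituent is no larger than Node γ.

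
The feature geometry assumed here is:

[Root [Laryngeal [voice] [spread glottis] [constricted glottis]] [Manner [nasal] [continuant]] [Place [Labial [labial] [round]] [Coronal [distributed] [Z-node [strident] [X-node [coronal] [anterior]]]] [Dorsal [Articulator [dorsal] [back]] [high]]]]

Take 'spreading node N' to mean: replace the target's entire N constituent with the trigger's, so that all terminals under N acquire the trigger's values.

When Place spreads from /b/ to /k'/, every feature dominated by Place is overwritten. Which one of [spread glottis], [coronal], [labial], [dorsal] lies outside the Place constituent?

[spread glottis]

Under this geometry, Place contains [labial], [round], [distributed], [strident], [coronal], [anterior], [dorsal], [back], [high].
Spreading Place replaces [coronal], [dorsal], [labial] with the trigger's values, since each sits inside the Place constituent.
[spread glottis] attaches under Laryngeal, not under Place, so /k'/ retains its own value for [spread glottis].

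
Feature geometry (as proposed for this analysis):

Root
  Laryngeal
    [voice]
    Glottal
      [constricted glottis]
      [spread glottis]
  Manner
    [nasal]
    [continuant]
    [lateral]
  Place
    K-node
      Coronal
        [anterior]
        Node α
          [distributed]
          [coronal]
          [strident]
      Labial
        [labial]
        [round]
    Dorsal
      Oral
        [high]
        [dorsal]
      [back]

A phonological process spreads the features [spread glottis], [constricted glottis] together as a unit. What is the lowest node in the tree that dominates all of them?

Glottal

[spread glottis] lies under Glottal (below Laryngeal).
[constricted glottis] lies under Glottal (below Laryngeal).
These paths first converge at Glottal; no daughter of Glottal dominates all 2 features, so Glottal is the minimal constituent.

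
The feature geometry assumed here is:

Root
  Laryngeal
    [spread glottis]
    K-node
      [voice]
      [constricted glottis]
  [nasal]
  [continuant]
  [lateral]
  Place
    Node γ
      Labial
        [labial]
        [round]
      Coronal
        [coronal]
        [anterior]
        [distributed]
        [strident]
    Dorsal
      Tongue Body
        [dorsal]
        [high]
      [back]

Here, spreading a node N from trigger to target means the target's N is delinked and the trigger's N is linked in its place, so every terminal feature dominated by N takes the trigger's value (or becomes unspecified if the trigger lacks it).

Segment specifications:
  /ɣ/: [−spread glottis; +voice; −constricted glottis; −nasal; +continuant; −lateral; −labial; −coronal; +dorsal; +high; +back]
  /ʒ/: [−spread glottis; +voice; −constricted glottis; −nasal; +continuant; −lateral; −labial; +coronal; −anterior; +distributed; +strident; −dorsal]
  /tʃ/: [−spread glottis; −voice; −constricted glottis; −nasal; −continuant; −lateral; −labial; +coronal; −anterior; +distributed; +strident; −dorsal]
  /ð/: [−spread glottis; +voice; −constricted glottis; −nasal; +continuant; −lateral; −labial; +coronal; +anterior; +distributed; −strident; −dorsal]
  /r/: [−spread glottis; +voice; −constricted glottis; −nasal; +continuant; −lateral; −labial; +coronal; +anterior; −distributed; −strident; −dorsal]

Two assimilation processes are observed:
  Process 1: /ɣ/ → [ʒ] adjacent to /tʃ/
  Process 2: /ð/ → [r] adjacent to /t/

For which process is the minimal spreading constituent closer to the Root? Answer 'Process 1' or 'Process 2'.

In Process 1, [coronal], [anterior], [distributed], [strident], [dorsal], [high], [back] change, so the minimal spreading node is Place at depth 1.
Process 2 alters [distributed]; the lowest dominating node is [distributed] (depth 4 from Root).
Place is closer to Root than [distributed], so Process 1 spreads the higher node.

Process 1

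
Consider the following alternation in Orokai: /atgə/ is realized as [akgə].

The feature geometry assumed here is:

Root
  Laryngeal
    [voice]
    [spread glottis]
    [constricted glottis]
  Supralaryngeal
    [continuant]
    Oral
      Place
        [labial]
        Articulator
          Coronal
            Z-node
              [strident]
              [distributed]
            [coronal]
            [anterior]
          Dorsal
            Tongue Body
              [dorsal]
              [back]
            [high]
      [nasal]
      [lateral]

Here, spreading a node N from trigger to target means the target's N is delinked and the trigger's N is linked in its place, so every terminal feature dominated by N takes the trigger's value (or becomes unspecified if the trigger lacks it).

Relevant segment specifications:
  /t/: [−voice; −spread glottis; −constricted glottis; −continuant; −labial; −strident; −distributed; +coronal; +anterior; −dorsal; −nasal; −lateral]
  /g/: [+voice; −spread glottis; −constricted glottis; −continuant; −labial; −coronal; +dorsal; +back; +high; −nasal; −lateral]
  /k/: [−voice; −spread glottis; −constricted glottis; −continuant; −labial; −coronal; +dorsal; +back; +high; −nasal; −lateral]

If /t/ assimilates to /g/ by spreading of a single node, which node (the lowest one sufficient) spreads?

The alternation /t/ → [k] changes [coronal], [anterior], [distributed], [strident], [dorsal], [high], [back] and nothing else.
The smallest constituent containing every changed terminal is Articulator — each of its daughters lacks at least one of the affected features.
Delinking /t/'s Articulator and associating /g/'s Articulator gives precisely the feature bundle of [k].
[voice], a feature on which the two segments disagree outside Articulator, is unchanged — nothing dominating it spread, and Articulator is the minimal sufficient constituent.

Articulator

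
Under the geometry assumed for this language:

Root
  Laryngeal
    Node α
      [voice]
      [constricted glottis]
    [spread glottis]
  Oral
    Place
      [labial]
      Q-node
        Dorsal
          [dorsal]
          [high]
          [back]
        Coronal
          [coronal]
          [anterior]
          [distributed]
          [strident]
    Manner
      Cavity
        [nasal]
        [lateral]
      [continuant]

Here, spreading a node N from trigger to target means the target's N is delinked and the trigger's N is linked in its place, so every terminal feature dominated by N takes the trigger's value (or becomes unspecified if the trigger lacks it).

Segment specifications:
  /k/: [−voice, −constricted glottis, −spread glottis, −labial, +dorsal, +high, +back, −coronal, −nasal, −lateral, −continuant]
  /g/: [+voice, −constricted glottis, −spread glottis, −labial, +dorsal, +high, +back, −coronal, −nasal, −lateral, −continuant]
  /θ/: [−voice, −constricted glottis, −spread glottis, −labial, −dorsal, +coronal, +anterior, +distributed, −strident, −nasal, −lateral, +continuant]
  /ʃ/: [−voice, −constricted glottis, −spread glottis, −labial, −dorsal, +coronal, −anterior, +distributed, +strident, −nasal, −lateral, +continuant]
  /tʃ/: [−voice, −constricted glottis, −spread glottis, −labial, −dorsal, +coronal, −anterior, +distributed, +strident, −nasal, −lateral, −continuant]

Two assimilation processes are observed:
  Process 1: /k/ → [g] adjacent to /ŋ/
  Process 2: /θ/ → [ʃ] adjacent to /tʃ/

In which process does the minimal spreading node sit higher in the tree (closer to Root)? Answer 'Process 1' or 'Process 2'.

In Process 1, [voice] changes, so the minimal spreading node is [voice] at depth 3.
Process 2: the features that change are [anterior], [strident]; the minimal node is Coronal (depth 4).
[voice] is closer to Root than Coronal, so Process 1 spreads the higher node.

Process 1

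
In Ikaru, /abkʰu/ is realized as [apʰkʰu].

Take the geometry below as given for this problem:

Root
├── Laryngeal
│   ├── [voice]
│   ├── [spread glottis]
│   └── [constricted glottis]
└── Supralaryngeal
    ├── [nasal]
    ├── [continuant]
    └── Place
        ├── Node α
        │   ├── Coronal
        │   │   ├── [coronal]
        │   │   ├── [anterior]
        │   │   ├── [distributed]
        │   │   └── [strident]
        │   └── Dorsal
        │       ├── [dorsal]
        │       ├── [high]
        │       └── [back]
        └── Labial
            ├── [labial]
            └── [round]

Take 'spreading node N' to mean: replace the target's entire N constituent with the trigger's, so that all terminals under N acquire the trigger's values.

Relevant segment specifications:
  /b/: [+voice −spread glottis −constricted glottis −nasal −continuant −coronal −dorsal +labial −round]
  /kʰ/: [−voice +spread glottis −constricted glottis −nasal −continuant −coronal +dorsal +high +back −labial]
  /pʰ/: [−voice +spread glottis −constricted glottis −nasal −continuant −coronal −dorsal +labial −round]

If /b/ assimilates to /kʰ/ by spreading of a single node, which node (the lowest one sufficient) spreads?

Laryngeal

The alternation /b/ → [pʰ] changes [voice], [spread glottis] and nothing else.
These terminals are all dominated by Laryngeal, and no proper subconstituent of Laryngeal covers them all; Laryngeal is their lowest common ancestor.
If Laryngeal spreads, every terminal under it takes /kʰ/'s value, producing [pʰ] as observed.
Had Root spread, [dorsal], [labial] would have taken /kʰ/'s values; they stay as in /b/, confirming the spreading constituent is exactly Laryngeal.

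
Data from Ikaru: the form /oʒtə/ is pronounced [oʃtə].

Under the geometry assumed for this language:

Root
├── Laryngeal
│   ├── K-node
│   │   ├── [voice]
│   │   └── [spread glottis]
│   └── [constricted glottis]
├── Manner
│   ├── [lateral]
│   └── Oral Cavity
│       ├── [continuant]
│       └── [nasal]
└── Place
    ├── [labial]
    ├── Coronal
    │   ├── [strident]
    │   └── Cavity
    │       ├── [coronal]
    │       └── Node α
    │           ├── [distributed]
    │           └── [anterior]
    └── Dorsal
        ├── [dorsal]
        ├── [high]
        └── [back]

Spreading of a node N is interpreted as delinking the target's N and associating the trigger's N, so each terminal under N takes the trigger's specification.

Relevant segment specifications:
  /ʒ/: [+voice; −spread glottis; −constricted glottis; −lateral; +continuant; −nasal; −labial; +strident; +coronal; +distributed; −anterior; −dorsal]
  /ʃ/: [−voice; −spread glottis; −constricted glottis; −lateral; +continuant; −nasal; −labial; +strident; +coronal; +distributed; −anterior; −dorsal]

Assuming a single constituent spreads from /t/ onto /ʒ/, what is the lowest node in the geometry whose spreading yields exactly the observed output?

[voice]

Feature comparison: [voice] differs between /ʒ/ and [ʃ]; the remaining terminals match.
With a single altered terminal, the smallest constituent that could spread is that terminal — [voice].
[strident], [distributed] stay as in /ʒ/ although /t/ differs there, so no node dominating them spread; among the remaining candidates [voice] is the lowest that derives the output.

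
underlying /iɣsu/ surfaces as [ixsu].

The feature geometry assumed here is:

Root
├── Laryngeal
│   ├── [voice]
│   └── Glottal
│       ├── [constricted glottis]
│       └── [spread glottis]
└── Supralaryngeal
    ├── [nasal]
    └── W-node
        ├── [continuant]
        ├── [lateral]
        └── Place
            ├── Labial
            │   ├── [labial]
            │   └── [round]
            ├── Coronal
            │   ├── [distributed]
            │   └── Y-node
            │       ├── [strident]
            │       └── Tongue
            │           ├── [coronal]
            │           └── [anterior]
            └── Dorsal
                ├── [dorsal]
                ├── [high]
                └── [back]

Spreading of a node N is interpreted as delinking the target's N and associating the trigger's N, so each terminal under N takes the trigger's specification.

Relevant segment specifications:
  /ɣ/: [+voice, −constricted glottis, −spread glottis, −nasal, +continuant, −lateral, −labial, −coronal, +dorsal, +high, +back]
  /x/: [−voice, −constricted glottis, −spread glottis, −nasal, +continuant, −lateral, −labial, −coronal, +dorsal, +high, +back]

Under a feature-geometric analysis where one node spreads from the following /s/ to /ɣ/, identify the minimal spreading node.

/ɣ/ and [x] differ in [voice]; every other specified feature is identical.
Only a single terminal changes, and /s/ supplies the new value, so [voice] itself is the minimal spreading constituent.
Features on which the two segments disagree outside [voice], such as [dorsal], [coronal], are unchanged — nothing dominating them spread, and [voice] is the minimal sufficient constituent.

[voice]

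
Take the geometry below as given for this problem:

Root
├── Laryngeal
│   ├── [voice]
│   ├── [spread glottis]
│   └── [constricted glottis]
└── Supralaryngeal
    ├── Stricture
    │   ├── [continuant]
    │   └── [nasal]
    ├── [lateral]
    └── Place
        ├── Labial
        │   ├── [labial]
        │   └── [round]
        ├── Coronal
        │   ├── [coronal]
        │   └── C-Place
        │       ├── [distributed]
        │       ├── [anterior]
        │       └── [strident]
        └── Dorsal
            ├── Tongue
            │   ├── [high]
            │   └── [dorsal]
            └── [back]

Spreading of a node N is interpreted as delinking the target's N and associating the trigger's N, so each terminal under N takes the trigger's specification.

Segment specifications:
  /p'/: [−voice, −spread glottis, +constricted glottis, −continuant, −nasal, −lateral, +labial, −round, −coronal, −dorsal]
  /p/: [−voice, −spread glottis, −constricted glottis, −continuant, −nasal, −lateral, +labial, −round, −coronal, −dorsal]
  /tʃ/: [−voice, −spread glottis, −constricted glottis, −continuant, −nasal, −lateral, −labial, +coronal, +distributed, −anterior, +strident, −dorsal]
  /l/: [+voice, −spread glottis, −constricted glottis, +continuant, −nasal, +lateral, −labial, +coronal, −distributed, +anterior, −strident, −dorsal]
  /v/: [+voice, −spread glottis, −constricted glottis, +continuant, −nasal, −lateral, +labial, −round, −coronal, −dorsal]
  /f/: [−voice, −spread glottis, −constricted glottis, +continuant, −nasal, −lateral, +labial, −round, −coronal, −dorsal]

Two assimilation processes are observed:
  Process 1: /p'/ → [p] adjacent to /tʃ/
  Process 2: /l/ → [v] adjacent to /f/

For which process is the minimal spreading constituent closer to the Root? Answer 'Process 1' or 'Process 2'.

Process 2

Process 1 alters [constricted glottis]; the lowest dominating node is [constricted glottis] (depth 2 from Root).
Process 2: the features that change are [lateral], [labial], [round], [coronal], [anterior], [distributed], [strident]; the minimal node is Supralaryngeal (depth 1).
Supralaryngeal (depth 1) sits above [constricted glottis] (depth 2), making Process 2 the one with the higher spreading node.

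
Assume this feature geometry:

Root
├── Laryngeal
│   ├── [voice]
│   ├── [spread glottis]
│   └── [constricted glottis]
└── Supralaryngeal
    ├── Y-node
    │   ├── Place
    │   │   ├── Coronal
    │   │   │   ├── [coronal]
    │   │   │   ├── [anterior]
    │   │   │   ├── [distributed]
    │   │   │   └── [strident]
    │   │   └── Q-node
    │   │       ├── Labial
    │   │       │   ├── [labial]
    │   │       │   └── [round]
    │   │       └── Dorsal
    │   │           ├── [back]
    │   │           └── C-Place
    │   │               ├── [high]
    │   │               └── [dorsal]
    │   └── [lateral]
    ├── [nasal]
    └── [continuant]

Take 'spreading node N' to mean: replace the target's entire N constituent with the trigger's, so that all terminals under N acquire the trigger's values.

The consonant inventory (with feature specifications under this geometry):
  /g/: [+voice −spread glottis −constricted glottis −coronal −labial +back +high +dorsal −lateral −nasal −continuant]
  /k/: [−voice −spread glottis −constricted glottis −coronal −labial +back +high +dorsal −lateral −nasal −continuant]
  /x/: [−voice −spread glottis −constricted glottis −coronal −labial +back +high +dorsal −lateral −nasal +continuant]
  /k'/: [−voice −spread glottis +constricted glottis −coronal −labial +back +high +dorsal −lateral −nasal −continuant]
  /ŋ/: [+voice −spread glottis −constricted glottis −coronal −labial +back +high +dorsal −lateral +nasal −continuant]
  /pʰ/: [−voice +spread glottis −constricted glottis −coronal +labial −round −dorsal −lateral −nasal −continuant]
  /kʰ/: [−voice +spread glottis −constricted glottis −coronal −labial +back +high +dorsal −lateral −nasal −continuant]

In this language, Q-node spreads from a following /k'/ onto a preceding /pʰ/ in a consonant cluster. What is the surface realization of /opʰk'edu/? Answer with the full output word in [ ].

Q-node immediately or transitively dominates [labial], [round], [back], [high], [dorsal].
Spreading Q-node from /k'/ onto /pʰ/ replaces those values with /k'/'s: [−labial], [+back], [+high], [+dorsal]. Features outside Q-node ([voice], [spread glottis], [constricted glottis], …) stay as in /pʰ/.
The resulting bundle matches /kʰ/ in the inventory; substituting it for /pʰ/ gives [okʰk'edu].

[okʰk'edu]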